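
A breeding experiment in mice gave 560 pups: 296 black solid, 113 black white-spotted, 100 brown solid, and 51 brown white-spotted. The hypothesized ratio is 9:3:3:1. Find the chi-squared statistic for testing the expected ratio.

9.308

Under the 9:3:3:1 hypothesis (Σ ratio = 16, N = 560):
  black solid: 560 × 9/16 = 315
  black white-spotted: 560 × 3/16 = 105
  brown solid: 560 × 3/16 = 105
  brown white-spotted: 560 × 1/16 = 35
χ² = Σ (O − E)² / E
  black solid: (296 − 315)² / 315 = 1.1460
  black white-spotted: (113 − 105)² / 105 = 0.6095
  brown solid: (100 − 105)² / 105 = 0.2381
  brown white-spotted: (51 − 35)² / 35 = 7.3143
χ² = 1.1460 + 0.6095 + 0.2381 + 7.3143 = 9.3079 ≈ 9.308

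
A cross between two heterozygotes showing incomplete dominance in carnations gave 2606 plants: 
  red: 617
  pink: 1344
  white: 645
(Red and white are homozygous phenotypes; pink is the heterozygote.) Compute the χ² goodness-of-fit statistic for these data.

3.182

With incomplete dominance, a heterozygote × heterozygote cross gives a 1:2:1 phenotypic ratio.
Total ratio parts = 4. Expected numbers out of 2606:
  red: 2606 × 1/4 = 651.5
  pink: 2606 × 2/4 = 1303
  white: 2606 × 1/4 = 651.5
χ² = Σ (O − E)² / E
  red: (617 − 651.5)² / 651.5 = 1.8269
  pink: (1344 − 1303)² / 1303 = 1.2901
  white: (645 − 651.5)² / 651.5 = 0.0649
χ² = 1.8269 + 1.2901 + 0.0649 = 3.1819 ≈ 3.182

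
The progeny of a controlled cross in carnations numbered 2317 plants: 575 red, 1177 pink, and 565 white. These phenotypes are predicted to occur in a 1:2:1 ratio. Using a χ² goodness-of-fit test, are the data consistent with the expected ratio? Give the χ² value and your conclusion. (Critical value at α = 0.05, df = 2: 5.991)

0.677; consistent

Expected counts for N = 2317 under a 1:2:1 ratio (total parts = 4):
  red: 2317 × 1/4 = 579.25
  pink: 2317 × 2/4 = 1158.5
  white: 2317 × 1/4 = 579.25
χ² = Σ (O − E)² / E
  red: (575 − 579.25)² / 579.25 = 0.0312
  pink: (1177 − 1158.5)² / 1158.5 = 0.2954
  white: (565 − 579.25)² / 579.25 = 0.3506
χ² = 0.0312 + 0.2954 + 0.3506 = 0.6772 ≈ 0.677
Degrees of freedom = 3 − 1 = 2; critical value at α = 0.05 is 5.991.
Since 0.677 < 5.991, we fail to reject the null hypothesis — the data are consistent with the 1:2:1 ratio.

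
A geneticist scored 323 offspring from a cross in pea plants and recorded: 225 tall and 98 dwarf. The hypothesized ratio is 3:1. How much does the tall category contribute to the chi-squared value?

Expected counts for N = 323 under a 3:1 ratio (total parts = 4):
  tall: 323 × 3/4 = 242.25
  dwarf: 323 × 1/4 = 80.75
Contribution of tall: (225 − 242.25)² / 242.25 = 1.2283

1.228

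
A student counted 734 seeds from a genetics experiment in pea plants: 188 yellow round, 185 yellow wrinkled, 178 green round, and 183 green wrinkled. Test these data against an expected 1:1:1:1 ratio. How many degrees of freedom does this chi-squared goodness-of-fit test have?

3

A goodness-of-fit test with 4 phenotype classes has df = 4 − 1 = 3.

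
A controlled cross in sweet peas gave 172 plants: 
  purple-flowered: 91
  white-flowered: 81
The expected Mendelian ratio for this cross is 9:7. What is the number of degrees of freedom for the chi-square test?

A goodness-of-fit test with 2 phenotype classes has df = 2 − 1 = 1.

1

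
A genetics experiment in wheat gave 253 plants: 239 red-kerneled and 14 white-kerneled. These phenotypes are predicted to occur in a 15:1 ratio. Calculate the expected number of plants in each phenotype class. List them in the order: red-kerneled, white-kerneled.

The 15:1 ratio has 16 parts, so with N = 253 the expected counts are:
  red-kerneled: 253 × 15/16 = 237.1875
  white-kerneled: 253 × 1/16 = 15.8125

237.1875, 15.8125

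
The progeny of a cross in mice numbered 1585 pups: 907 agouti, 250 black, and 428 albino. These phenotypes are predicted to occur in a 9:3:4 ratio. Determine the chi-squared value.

10.304

The 9:3:4 ratio has 16 parts, so with N = 1585 the expected counts are:
  agouti: 1585 × 9/16 = 891.5625
  black: 1585 × 3/16 = 297.1875
  albino: 1585 × 4/16 = 396.25
χ² = Σ (O − E)² / E
  agouti: (907 − 891.5625)² / 891.5625 = 0.2673
  black: (250 − 297.1875)² / 297.1875 = 7.4924
  albino: (428 − 396.25)² / 396.25 = 2.5440
χ² = 0.2673 + 7.4924 + 2.5440 = 10.3037 ≈ 10.304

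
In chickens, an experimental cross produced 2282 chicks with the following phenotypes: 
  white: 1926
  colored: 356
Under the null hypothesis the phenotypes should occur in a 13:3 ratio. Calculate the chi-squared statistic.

The 13:3 ratio has 16 parts, so with N = 2282 the expected counts are:
  white: 2282 × 13/16 = 1854.125
  colored: 2282 × 3/16 = 427.875
χ² = Σ (O − E)² / E
  white: (1926 − 1854.125)² / 1854.125 = 2.7862
  colored: (356 − 427.875)² / 427.875 = 12.0737
χ² = 2.7862 + 12.0737 = 14.8599 ≈ 14.860

14.860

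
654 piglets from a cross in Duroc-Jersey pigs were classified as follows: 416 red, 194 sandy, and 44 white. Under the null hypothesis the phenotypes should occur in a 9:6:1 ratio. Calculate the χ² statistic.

Under the 9:6:1 hypothesis (Σ ratio = 16, N = 654):
  red: 654 × 9/16 = 367.875
  sandy: 654 × 6/16 = 245.25
  white: 654 × 1/16 = 40.875
χ² = Σ (O − E)² / E
  red: (416 − 367.875)² / 367.875 = 6.2957
  sandy: (194 − 245.25)² / 245.25 = 10.7097
  white: (44 − 40.875)² / 40.875 = 0.2389
χ² = 6.2957 + 10.7097 + 0.2389 = 17.2443 ≈ 17.244

17.244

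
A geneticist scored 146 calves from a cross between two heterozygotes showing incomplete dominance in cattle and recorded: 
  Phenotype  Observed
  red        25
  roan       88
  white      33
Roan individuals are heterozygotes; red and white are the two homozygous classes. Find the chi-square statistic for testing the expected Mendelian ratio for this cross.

With incomplete dominance, a heterozygote × heterozygote cross gives a 1:2:1 phenotypic ratio.
Under the 1:2:1 hypothesis (Σ ratio = 4, N = 146):
  red: 146 × 1/4 = 36.5
  roan: 146 × 2/4 = 73
  white: 146 × 1/4 = 36.5
χ² = Σ (O − E)² / E
  red: (25 − 36.5)² / 36.5 = 3.6233
  roan: (88 − 73)² / 73 = 3.0822
  white: (33 − 36.5)² / 36.5 = 0.3356
χ² = 3.6233 + 3.0822 + 0.3356 = 7.0411 ≈ 7.041

7.041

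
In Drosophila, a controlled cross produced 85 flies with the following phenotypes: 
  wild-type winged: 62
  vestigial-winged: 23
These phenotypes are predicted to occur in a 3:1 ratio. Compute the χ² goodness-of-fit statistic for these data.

Expected counts for N = 85 under a 3:1 ratio (total parts = 4):
  wild-type winged: 85 × 3/4 = 63.75
  vestigial-winged: 85 × 1/4 = 21.25
χ² = Σ (O − E)² / E
  wild-type winged: (62 − 63.75)² / 63.75 = 0.0480
  vestigial-winged: (23 − 21.25)² / 21.25 = 0.1441
χ² = 0.0480 + 0.1441 = 0.1921 ≈ 0.192

0.192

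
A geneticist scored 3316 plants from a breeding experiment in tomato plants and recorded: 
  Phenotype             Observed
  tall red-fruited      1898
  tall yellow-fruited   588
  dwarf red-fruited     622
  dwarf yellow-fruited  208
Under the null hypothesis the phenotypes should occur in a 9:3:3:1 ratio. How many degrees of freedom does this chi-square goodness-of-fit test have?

3

A goodness-of-fit test with 4 phenotype classes has df = 4 − 1 = 3.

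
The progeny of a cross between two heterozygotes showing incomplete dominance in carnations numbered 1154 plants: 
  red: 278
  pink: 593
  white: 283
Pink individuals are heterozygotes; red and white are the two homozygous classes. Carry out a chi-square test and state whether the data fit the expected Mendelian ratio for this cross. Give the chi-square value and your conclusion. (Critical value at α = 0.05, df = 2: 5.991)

With incomplete dominance, a heterozygote × heterozygote cross gives a 1:2:1 phenotypic ratio.
Under the 1:2:1 hypothesis (Σ ratio = 4, N = 1154):
  red: 1154 × 1/4 = 288.5
  pink: 1154 × 2/4 = 577
  white: 1154 × 1/4 = 288.5
χ² = Σ (O − E)² / E
  red: (278 − 288.5)² / 288.5 = 0.3821
  pink: (593 − 577)² / 577 = 0.4437
  white: (283 − 288.5)² / 288.5 = 0.1049
χ² = 0.3821 + 0.4437 + 0.1049 = 0.9307 ≈ 0.931
Degrees of freedom = 3 − 1 = 2; critical value at α = 0.05 is 5.991.
Since 0.931 < 5.991, we fail to reject the null hypothesis — the data are consistent with the 1:2:1 ratio.

0.931; consistent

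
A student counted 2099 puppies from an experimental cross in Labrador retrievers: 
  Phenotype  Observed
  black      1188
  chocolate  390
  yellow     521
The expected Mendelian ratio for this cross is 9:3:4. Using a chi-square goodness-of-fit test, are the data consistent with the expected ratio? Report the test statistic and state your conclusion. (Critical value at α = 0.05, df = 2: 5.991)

0.104; consistent

Under the 9:3:4 hypothesis (Σ ratio = 16, N = 2099):
  black: 2099 × 9/16 = 1180.6875
  chocolate: 2099 × 3/16 = 393.5625
  yellow: 2099 × 4/16 = 524.75
χ² = Σ (O − E)² / E
  black: (1188 − 1180.6875)² / 1180.6875 = 0.0453
  chocolate: (390 − 393.5625)² / 393.5625 = 0.0322
  yellow: (521 − 524.75)² / 524.75 = 0.0268
χ² = 0.0453 + 0.0322 + 0.0268 = 0.1043 ≈ 0.104
Degrees of freedom = 3 − 1 = 2; critical value at α = 0.05 is 5.991.
Since 0.104 < 5.991, we fail to reject the null hypothesis — the data are consistent with the 9:3:4 ratio.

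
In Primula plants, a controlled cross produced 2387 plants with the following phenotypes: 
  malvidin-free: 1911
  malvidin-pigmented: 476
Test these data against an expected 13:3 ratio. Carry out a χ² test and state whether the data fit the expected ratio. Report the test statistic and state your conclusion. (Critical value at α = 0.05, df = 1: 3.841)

The 13:3 ratio has 16 parts, so with N = 2387 the expected counts are:
  malvidin-free: 2387 × 13/16 = 1939.4375
  malvidin-pigmented: 2387 × 3/16 = 447.5625
χ² = Σ (O − E)² / E
  malvidin-free: (1911 − 1939.4375)² / 1939.4375 = 0.4170
  malvidin-pigmented: (476 − 447.5625)² / 447.5625 = 1.8069
χ² = 0.4170 + 1.8069 = 2.2239 ≈ 2.224
Degrees of freedom = 2 − 1 = 1; critical value at α = 0.05 is 3.841.
Since 2.224 < 3.841, we fail to reject the null hypothesis — the data are consistent with the 13:3 ratio.

2.224; consistent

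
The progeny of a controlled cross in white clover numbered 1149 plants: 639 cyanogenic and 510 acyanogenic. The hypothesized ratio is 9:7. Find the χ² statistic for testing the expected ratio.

Under the 9:7 hypothesis (Σ ratio = 16, N = 1149):
  cyanogenic: 1149 × 9/16 = 646.3125
  acyanogenic: 1149 × 7/16 = 502.6875
χ² = Σ (O − E)² / E
  cyanogenic: (639 − 646.3125)² / 646.3125 = 0.0827
  acyanogenic: (510 − 502.6875)² / 502.6875 = 0.1064
χ² = 0.0827 + 0.1064 = 0.1891 ≈ 0.189

0.189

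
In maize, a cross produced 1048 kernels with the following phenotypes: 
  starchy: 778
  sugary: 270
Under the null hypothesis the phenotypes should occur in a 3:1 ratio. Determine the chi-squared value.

0.326

Expected counts for N = 1048 under a 3:1 ratio (total parts = 4):
  starchy: 1048 × 3/4 = 786
  sugary: 1048 × 1/4 = 262
χ² = Σ (O − E)² / E
  starchy: (778 − 786)² / 786 = 0.0814
  sugary: (270 − 262)² / 262 = 0.2443
χ² = 0.0814 + 0.2443 = 0.3257 ≈ 0.326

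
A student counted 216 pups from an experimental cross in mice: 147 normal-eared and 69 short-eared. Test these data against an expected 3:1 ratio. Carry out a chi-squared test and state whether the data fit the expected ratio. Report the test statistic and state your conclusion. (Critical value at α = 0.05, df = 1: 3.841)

5.556; not consistent

Expected counts for N = 216 under a 3:1 ratio (total parts = 4):
  normal-eared: 216 × 3/4 = 162
  short-eared: 216 × 1/4 = 54
χ² = Σ (O − E)² / E
  normal-eared: (147 − 162)² / 162 = 1.3889
  short-eared: (69 − 54)² / 54 = 4.1667
χ² = 1.3889 + 4.1667 = 5.5556 ≈ 5.556
Degrees of freedom = 2 − 1 = 1; critical value at α = 0.05 is 3.841.
Since 5.556 > 3.841, we reject the null hypothesis — the data do not fit the 3:1 ratio.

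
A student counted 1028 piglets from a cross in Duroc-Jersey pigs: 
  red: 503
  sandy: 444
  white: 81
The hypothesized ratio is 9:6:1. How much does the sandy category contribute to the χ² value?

Under the 9:6:1 hypothesis (Σ ratio = 16, N = 1028):
  red: 1028 × 9/16 = 578.25
  sandy: 1028 × 6/16 = 385.5
  white: 1028 × 1/16 = 64.25
Contribution of sandy: (444 − 385.5)² / 385.5 = 8.8774

8.877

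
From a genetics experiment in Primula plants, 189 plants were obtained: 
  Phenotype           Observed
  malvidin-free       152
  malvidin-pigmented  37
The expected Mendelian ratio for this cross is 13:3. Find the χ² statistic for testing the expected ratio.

Total ratio parts = 16. Expected numbers out of 189:
  malvidin-free: 189 × 13/16 = 153.5625
  malvidin-pigmented: 189 × 3/16 = 35.4375
χ² = Σ (O − E)² / E
  malvidin-free: (152 − 153.5625)² / 153.5625 = 0.0159
  malvidin-pigmented: (37 − 35.4375)² / 35.4375 = 0.0689
χ² = 0.0159 + 0.0689 = 0.0848 ≈ 0.085

0.085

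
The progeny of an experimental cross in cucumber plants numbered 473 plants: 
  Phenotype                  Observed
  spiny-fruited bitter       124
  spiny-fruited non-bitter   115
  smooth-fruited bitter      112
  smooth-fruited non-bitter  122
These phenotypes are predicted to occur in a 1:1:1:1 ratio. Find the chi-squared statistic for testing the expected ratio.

0.818

Total ratio parts = 4. Expected numbers out of 473:
  spiny-fruited bitter: 473 × 1/4 = 118.25
  spiny-fruited non-bitter: 473 × 1/4 = 118.25
  smooth-fruited bitter: 473 × 1/4 = 118.25
  smooth-fruited non-bitter: 473 × 1/4 = 118.25
χ² = Σ (O − E)² / E
  spiny-fruited bitter: (124 − 118.25)² / 118.25 = 0.2796
  spiny-fruited non-bitter: (115 − 118.25)² / 118.25 = 0.0893
  smooth-fruited bitter: (112 − 118.25)² / 118.25 = 0.3303
  smooth-fruited non-bitter: (122 − 118.25)² / 118.25 = 0.1189
χ² = 0.2796 + 0.0893 + 0.3303 + 0.1189 = 0.8181 ≈ 0.818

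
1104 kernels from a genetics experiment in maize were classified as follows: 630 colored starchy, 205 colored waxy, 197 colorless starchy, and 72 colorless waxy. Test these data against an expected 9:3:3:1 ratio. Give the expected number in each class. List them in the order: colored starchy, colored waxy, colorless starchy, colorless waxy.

621, 207, 207, 69

The 9:3:3:1 ratio has 16 parts, so with N = 1104 the expected counts are:
  colored starchy: 1104 × 9/16 = 621
  colored waxy: 1104 × 3/16 = 207
  colorless starchy: 1104 × 3/16 = 207
  colorless waxy: 1104 × 1/16 = 69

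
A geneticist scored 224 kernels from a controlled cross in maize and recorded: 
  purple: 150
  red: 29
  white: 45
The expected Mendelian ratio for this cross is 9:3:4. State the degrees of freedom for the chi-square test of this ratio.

A goodness-of-fit test with 3 phenotype classes has df = 3 − 1 = 2.

2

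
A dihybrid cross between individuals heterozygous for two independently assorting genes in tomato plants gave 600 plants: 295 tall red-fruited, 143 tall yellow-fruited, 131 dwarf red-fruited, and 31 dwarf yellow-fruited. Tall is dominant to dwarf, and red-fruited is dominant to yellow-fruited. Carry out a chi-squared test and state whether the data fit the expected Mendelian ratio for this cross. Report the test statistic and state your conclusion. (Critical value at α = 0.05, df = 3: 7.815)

17.790; not consistent

A dihybrid F₂ with independent assortment and complete dominance at both loci gives a 9:3:3:1 phenotypic ratio.
Under the 9:3:3:1 hypothesis (Σ ratio = 16, N = 600):
  tall red-fruited: 600 × 9/16 = 337.5
  tall yellow-fruited: 600 × 3/16 = 112.5
  dwarf red-fruited: 600 × 3/16 = 112.5
  dwarf yellow-fruited: 600 × 1/16 = 37.5
χ² = Σ (O − E)² / E
  tall red-fruited: (295 − 337.5)² / 337.5 = 5.3519
  tall yellow-fruited: (143 − 112.5)² / 112.5 = 8.2689
  dwarf red-fruited: (131 − 112.5)² / 112.5 = 3.0422
  dwarf yellow-fruited: (31 − 37.5)² / 37.5 = 1.1267
χ² = 5.3519 + 8.2689 + 3.0422 + 1.1267 = 17.7897 ≈ 17.790
Degrees of freedom = 4 − 1 = 3; critical value at α = 0.05 is 7.815.
Since 17.790 > 7.815, we reject the null hypothesis — the data do not fit the 9:3:3:1 ratio.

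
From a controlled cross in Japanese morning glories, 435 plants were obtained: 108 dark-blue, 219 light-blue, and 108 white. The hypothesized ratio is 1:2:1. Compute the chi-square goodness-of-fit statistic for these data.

The 1:2:1 ratio has 4 parts, so with N = 435 the expected counts are:
  dark-blue: 435 × 1/4 = 108.75
  light-blue: 435 × 2/4 = 217.5
  white: 435 × 1/4 = 108.75
χ² = Σ (O − E)² / E
  dark-blue: (108 − 108.75)² / 108.75 = 0.0052
  light-blue: (219 − 217.5)² / 217.5 = 0.0103
  white: (108 − 108.75)² / 108.75 = 0.0052
χ² = 0.0052 + 0.0103 + 0.0052 = 0.0207 ≈ 0.021

0.021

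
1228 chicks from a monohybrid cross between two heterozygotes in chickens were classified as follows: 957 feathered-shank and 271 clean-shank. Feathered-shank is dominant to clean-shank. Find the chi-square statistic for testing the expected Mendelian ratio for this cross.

For a monohybrid cross between heterozygotes with complete dominance, the expected phenotypic ratio is 3:1.
Total ratio parts = 4. Expected numbers out of 1228:
  feathered-shank: 1228 × 3/4 = 921
  clean-shank: 1228 × 1/4 = 307
χ² = Σ (O − E)² / E
  feathered-shank: (957 − 921)² / 921 = 1.4072
  clean-shank: (271 − 307)² / 307 = 4.2215
χ² = 1.4072 + 4.2215 = 5.6287 ≈ 5.629

5.629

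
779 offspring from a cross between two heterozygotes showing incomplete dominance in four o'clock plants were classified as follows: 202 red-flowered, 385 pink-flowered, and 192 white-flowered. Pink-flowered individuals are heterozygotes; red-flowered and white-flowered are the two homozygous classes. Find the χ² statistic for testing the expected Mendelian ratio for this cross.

0.361

With incomplete dominance, a heterozygote × heterozygote cross gives a 1:2:1 phenotypic ratio.
Under the 1:2:1 hypothesis (Σ ratio = 4, N = 779):
  red-flowered: 779 × 1/4 = 194.75
  pink-flowered: 779 × 2/4 = 389.5
  white-flowered: 779 × 1/4 = 194.75
χ² = Σ (O − E)² / E
  red-flowered: (202 − 194.75)² / 194.75 = 0.2699
  pink-flowered: (385 − 389.5)² / 389.5 = 0.0520
  white-flowered: (192 − 194.75)² / 194.75 = 0.0388
χ² = 0.2699 + 0.0520 + 0.0388 = 0.3607 ≈ 0.361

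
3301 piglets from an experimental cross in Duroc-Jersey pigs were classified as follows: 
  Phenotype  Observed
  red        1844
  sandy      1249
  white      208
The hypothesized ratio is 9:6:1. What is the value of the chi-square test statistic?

0.202

Expected counts for N = 3301 under a 9:6:1 ratio (total parts = 16):
  red: 3301 × 9/16 = 1856.8125
  sandy: 3301 × 6/16 = 1237.875
  white: 3301 × 1/16 = 206.3125
χ² = Σ (O − E)² / E
  red: (1844 − 1856.8125)² / 1856.8125 = 0.0884
  sandy: (1249 − 1237.875)² / 1237.875 = 0.1000
  white: (208 − 206.3125)² / 206.3125 = 0.0138
χ² = 0.0884 + 0.1000 + 0.0138 = 0.2022 ≈ 0.202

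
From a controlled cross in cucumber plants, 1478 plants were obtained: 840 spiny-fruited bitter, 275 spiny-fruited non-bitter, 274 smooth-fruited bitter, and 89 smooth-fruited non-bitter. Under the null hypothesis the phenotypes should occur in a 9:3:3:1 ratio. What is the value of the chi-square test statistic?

Expected counts for N = 1478 under a 9:3:3:1 ratio (total parts = 16):
  spiny-fruited bitter: 1478 × 9/16 = 831.375
  spiny-fruited non-bitter: 1478 × 3/16 = 277.125
  smooth-fruited bitter: 1478 × 3/16 = 277.125
  smooth-fruited non-bitter: 1478 × 1/16 = 92.375
χ² = Σ (O − E)² / E
  spiny-fruited bitter: (840 − 831.375)² / 831.375 = 0.0895
  spiny-fruited non-bitter: (275 − 277.125)² / 277.125 = 0.0163
  smooth-fruited bitter: (274 − 277.125)² / 277.125 = 0.0352
  smooth-fruited non-bitter: (89 − 92.375)² / 92.375 = 0.1233
χ² = 0.0895 + 0.0163 + 0.0352 + 0.1233 = 0.2643 ≈ 0.264

0.264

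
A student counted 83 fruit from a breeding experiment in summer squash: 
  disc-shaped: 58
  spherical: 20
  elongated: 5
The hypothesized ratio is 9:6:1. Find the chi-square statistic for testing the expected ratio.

6.724

The 9:6:1 ratio has 16 parts, so with N = 83 the expected counts are:
  disc-shaped: 83 × 9/16 = 46.6875
  spherical: 83 × 6/16 = 31.125
  elongated: 83 × 1/16 = 5.1875
χ² = Σ (O − E)² / E
  disc-shaped: (58 − 46.6875)² / 46.6875 = 2.7410
  spherical: (20 − 31.125)² / 31.125 = 3.9764
  elongated: (5 − 5.1875)² / 5.1875 = 0.0068
χ² = 2.7410 + 3.9764 + 0.0068 = 6.7242 ≈ 6.724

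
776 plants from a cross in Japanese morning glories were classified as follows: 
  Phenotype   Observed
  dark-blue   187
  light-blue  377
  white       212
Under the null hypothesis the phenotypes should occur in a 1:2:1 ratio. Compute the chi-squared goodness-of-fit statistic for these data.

Expected counts for N = 776 under a 1:2:1 ratio (total parts = 4):
  dark-blue: 776 × 1/4 = 194
  light-blue: 776 × 2/4 = 388
  white: 776 × 1/4 = 194
χ² = Σ (O − E)² / E
  dark-blue: (187 − 194)² / 194 = 0.2526
  light-blue: (377 − 388)² / 388 = 0.3119
  white: (212 − 194)² / 194 = 1.6701
χ² = 0.2526 + 0.3119 + 1.6701 = 2.2346 ≈ 2.235

2.235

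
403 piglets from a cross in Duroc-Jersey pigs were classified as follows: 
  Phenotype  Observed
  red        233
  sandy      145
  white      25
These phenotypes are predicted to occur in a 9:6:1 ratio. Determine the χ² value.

Total ratio parts = 16. Expected numbers out of 403:
  red: 403 × 9/16 = 226.6875
  sandy: 403 × 6/16 = 151.125
  white: 403 × 1/16 = 25.1875
χ² = Σ (O − E)² / E
  red: (233 − 226.6875)² / 226.6875 = 0.1758
  sandy: (145 − 151.125)² / 151.125 = 0.2482
  white: (25 − 25.1875)² / 25.1875 = 0.0014
χ² = 0.1758 + 0.2482 + 0.0014 = 0.4254 ≈ 0.425

0.425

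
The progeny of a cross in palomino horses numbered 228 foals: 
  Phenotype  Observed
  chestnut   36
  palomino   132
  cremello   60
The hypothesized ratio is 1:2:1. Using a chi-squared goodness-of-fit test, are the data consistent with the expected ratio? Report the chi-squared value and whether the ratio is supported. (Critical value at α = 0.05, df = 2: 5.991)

Under the 1:2:1 hypothesis (Σ ratio = 4, N = 228):
  chestnut: 228 × 1/4 = 57
  palomino: 228 × 2/4 = 114
  cremello: 228 × 1/4 = 57
χ² = Σ (O − E)² / E
  chestnut: (36 − 57)² / 57 = 7.7368
  palomino: (132 − 114)² / 114 = 2.8421
  cremello: (60 − 57)² / 57 = 0.1579
χ² = 7.7368 + 2.8421 + 0.1579 = 10.7368 ≈ 10.737
Degrees of freedom = 3 − 1 = 2; critical value at α = 0.05 is 5.991.
Since 10.737 > 5.991, we reject the null hypothesis — the data do not fit the 1:2:1 ratio.

10.737; not consistent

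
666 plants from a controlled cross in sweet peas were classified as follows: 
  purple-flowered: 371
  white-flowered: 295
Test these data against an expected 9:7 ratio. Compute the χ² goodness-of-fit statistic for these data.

Expected counts for N = 666 under a 9:7 ratio (total parts = 16):
  purple-flowered: 666 × 9/16 = 374.625
  white-flowered: 666 × 7/16 = 291.375
χ² = Σ (O − E)² / E
  purple-flowered: (371 − 374.625)² / 374.625 = 0.0351
  white-flowered: (295 − 291.375)² / 291.375 = 0.0451
χ² = 0.0351 + 0.0451 = 0.0802 ≈ 0.080

0.080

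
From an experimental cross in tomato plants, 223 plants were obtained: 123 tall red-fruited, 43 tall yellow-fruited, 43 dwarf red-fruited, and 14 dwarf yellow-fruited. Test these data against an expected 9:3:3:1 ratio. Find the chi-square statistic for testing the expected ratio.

0.115

Under the 9:3:3:1 hypothesis (Σ ratio = 16, N = 223):
  tall red-fruited: 223 × 9/16 = 125.4375
  tall yellow-fruited: 223 × 3/16 = 41.8125
  dwarf red-fruited: 223 × 3/16 = 41.8125
  dwarf yellow-fruited: 223 × 1/16 = 13.9375
χ² = Σ (O − E)² / E
  tall red-fruited: (123 − 125.4375)² / 125.4375 = 0.0474
  tall yellow-fruited: (43 − 41.8125)² / 41.8125 = 0.0337
  dwarf red-fruited: (43 − 41.8125)² / 41.8125 = 0.0337
  dwarf yellow-fruited: (14 − 13.9375)² / 13.9375 = 0.0003
χ² = 0.0474 + 0.0337 + 0.0337 + 0.0003 = 0.1151 ≈ 0.115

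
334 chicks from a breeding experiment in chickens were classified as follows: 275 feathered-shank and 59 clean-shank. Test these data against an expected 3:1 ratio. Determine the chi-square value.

The 3:1 ratio has 4 parts, so with N = 334 the expected counts are:
  feathered-shank: 334 × 3/4 = 250.5
  clean-shank: 334 × 1/4 = 83.5
χ² = Σ (O − E)² / E
  feathered-shank: (275 − 250.5)² / 250.5 = 2.3962
  clean-shank: (59 − 83.5)² / 83.5 = 7.1886
χ² = 2.3962 + 7.1886 = 9.5848 ≈ 9.585

9.585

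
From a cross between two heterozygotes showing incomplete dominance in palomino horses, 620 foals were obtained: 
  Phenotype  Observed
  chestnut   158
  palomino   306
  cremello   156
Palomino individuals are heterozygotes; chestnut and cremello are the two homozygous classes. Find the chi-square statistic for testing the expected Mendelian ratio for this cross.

With incomplete dominance, a heterozygote × heterozygote cross gives a 1:2:1 phenotypic ratio.
The 1:2:1 ratio has 4 parts, so with N = 620 the expected counts are:
  chestnut: 620 × 1/4 = 155
  palomino: 620 × 2/4 = 310
  cremello: 620 × 1/4 = 155
χ² = Σ (O − E)² / E
  chestnut: (158 − 155)² / 155 = 0.0581
  palomino: (306 − 310)² / 310 = 0.0516
  cremello: (156 − 155)² / 155 = 0.0065
χ² = 0.0581 + 0.0516 + 0.0065 = 0.1162 ≈ 0.116

0.116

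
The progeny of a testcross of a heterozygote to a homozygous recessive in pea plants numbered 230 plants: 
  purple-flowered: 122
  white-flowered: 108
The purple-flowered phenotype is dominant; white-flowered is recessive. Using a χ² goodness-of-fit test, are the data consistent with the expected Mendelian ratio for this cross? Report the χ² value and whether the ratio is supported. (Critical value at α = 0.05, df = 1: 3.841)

0.852; consistent

A testcross of a heterozygote (Aa × aa) gives a 1:1 phenotypic ratio.
Expected counts for N = 230 under a 1:1 ratio (total parts = 2):
  purple-flowered: 230 × 1/2 = 115
  white-flowered: 230 × 1/2 = 115
χ² = Σ (O − E)² / E
  purple-flowered: (122 − 115)² / 115 = 0.4261
  white-flowered: (108 − 115)² / 115 = 0.4261
χ² = 0.4261 + 0.4261 = 0.8522 ≈ 0.852
Degrees of freedom = 2 − 1 = 1; critical value at α = 0.05 is 3.841.
Since 0.852 < 3.841, we fail to reject the null hypothesis — the data are consistent with the 1:1 ratio.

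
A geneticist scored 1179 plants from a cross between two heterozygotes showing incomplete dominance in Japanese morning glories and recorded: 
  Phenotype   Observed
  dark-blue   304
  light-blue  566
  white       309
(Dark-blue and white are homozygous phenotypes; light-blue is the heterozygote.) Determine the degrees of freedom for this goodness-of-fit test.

With incomplete dominance, a heterozygote × heterozygote cross gives a 1:2:1 phenotypic ratio.
A goodness-of-fit test with 3 phenotype classes has df = 3 − 1 = 2.

2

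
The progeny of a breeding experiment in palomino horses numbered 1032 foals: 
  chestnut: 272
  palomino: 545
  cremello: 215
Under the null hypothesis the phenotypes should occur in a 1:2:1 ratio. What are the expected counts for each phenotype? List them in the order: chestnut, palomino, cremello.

Under the 1:2:1 hypothesis (Σ ratio = 4, N = 1032):
  chestnut: 1032 × 1/4 = 258
  palomino: 1032 × 2/4 = 516
  cremello: 1032 × 1/4 = 258

258, 516, 258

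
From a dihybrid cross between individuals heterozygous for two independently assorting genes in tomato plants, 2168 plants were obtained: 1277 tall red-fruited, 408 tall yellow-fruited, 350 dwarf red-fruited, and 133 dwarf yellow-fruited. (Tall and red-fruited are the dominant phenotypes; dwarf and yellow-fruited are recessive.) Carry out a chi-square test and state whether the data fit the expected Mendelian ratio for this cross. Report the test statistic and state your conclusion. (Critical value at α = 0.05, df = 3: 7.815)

10.616; not consistent

A dihybrid F₂ with independent assortment and complete dominance at both loci gives a 9:3:3:1 phenotypic ratio.
Total ratio parts = 16. Expected numbers out of 2168:
  tall red-fruited: 2168 × 9/16 = 1219.5
  tall yellow-fruited: 2168 × 3/16 = 406.5
  dwarf red-fruited: 2168 × 3/16 = 406.5
  dwarf yellow-fruited: 2168 × 1/16 = 135.5
χ² = Σ (O − E)² / E
  tall red-fruited: (1277 − 1219.5)² / 1219.5 = 2.7112
  tall yellow-fruited: (408 − 406.5)² / 406.5 = 0.0055
  dwarf red-fruited: (350 − 406.5)² / 406.5 = 7.8530
  dwarf yellow-fruited: (133 − 135.5)² / 135.5 = 0.0461
χ² = 2.7112 + 0.0055 + 7.8530 + 0.0461 = 10.6158 ≈ 10.616
Degrees of freedom = 4 − 1 = 3; critical value at α = 0.05 is 7.815.
Since 10.616 > 7.815, we reject the null hypothesis — the data do not fit the 9:3:3:1 ratio.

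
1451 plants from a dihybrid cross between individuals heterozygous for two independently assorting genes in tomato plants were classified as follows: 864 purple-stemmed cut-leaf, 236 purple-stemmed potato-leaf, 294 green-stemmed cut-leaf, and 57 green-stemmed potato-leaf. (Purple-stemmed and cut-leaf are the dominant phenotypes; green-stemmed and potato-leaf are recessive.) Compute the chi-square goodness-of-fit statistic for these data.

21.864

A dihybrid F₂ with independent assortment and complete dominance at both loci gives a 9:3:3:1 phenotypic ratio.
Total ratio parts = 16. Expected numbers out of 1451:
  purple-stemmed cut-leaf: 1451 × 9/16 = 816.1875
  purple-stemmed potato-leaf: 1451 × 3/16 = 272.0625
  green-stemmed cut-leaf: 1451 × 3/16 = 272.0625
  green-stemmed potato-leaf: 1451 × 1/16 = 90.6875
χ² = Σ (O − E)² / E
  purple-stemmed cut-leaf: (864 − 816.1875)² / 816.1875 = 2.8009
  purple-stemmed potato-leaf: (236 − 272.0625)² / 272.0625 = 4.7802
  green-stemmed cut-leaf: (294 − 272.0625)² / 272.0625 = 1.7689
  green-stemmed potato-leaf: (57 − 90.6875)² / 90.6875 = 12.5138
χ² = 2.8009 + 4.7802 + 1.7689 + 12.5138 = 21.8638 ≈ 21.864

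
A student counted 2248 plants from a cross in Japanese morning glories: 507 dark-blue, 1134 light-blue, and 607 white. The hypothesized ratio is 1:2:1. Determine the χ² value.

9.075

Expected counts for N = 2248 under a 1:2:1 ratio (total parts = 4):
  dark-blue: 2248 × 1/4 = 562
  light-blue: 2248 × 2/4 = 1124
  white: 2248 × 1/4 = 562
χ² = Σ (O − E)² / E
  dark-blue: (507 − 562)² / 562 = 5.3826
  light-blue: (1134 − 1124)² / 1124 = 0.0890
  white: (607 − 562)² / 562 = 3.6032
χ² = 5.3826 + 0.0890 + 3.6032 = 9.0748 ≈ 9.075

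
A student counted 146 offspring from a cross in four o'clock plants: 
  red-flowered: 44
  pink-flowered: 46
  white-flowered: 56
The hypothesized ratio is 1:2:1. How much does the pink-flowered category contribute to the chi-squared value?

The 1:2:1 ratio has 4 parts, so with N = 146 the expected counts are:
  red-flowered: 146 × 1/4 = 36.5
  pink-flowered: 146 × 2/4 = 73
  white-flowered: 146 × 1/4 = 36.5
Contribution of pink-flowered: (46 − 73)² / 73 = 9.9863

9.986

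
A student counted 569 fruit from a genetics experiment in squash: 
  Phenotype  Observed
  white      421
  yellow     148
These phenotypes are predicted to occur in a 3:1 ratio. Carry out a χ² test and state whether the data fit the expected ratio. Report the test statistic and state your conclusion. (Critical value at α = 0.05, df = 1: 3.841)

Under the 3:1 hypothesis (Σ ratio = 4, N = 569):
  white: 569 × 3/4 = 426.75
  yellow: 569 × 1/4 = 142.25
χ² = Σ (O − E)² / E
  white: (421 − 426.75)² / 426.75 = 0.0775
  yellow: (148 − 142.25)² / 142.25 = 0.2324
χ² = 0.0775 + 0.2324 = 0.3099 ≈ 0.310
Degrees of freedom = 2 − 1 = 1; critical value at α = 0.05 is 3.841.
Since 0.310 < 3.841, we fail to reject the null hypothesis — the data are consistent with the 3:1 ratio.

0.310; consistent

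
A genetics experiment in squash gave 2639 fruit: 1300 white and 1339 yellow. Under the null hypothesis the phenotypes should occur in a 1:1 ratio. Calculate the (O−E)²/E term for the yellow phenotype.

0.288

Expected counts for N = 2639 under a 1:1 ratio (total parts = 2):
  white: 2639 × 1/2 = 1319.5
  yellow: 2639 × 1/2 = 1319.5
Contribution of yellow: (1339 − 1319.5)² / 1319.5 = 0.2882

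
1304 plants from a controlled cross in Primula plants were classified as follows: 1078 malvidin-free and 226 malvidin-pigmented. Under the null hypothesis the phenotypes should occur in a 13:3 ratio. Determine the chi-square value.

Expected counts for N = 1304 under a 13:3 ratio (total parts = 16):
  malvidin-free: 1304 × 13/16 = 1059.5
  malvidin-pigmented: 1304 × 3/16 = 244.5
χ² = Σ (O − E)² / E
  malvidin-free: (1078 − 1059.5)² / 1059.5 = 0.3230
  malvidin-pigmented: (226 − 244.5)² / 244.5 = 1.3998
χ² = 0.3230 + 1.3998 = 1.7228 ≈ 1.723

1.723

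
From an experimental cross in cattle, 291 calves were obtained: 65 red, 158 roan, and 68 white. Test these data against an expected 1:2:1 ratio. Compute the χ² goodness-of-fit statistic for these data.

Expected counts for N = 291 under a 1:2:1 ratio (total parts = 4):
  red: 291 × 1/4 = 72.75
  roan: 291 × 2/4 = 145.5
  white: 291 × 1/4 = 72.75
χ² = Σ (O − E)² / E
  red: (65 − 72.75)² / 72.75 = 0.8256
  roan: (158 − 145.5)² / 145.5 = 1.0739
  white: (68 − 72.75)² / 72.75 = 0.3101
χ² = 0.8256 + 1.0739 + 0.3101 = 2.2096 ≈ 2.210

2.210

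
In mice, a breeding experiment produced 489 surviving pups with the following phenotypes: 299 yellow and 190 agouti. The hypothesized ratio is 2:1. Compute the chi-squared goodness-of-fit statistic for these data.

6.709

Expected counts for N = 489 under a 2:1 ratio (total parts = 3):
  yellow: 489 × 2/3 = 326
  agouti: 489 × 1/3 = 163
χ² = Σ (O − E)² / E
  yellow: (299 − 326)² / 326 = 2.2362
  agouti: (190 − 163)² / 163 = 4.4724
χ² = 2.2362 + 4.4724 = 6.7086 ≈ 6.709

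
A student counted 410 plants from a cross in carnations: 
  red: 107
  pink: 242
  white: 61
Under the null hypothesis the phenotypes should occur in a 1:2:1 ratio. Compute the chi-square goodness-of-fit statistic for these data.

Total ratio parts = 4. Expected numbers out of 410:
  red: 410 × 1/4 = 102.5
  pink: 410 × 2/4 = 205
  white: 410 × 1/4 = 102.5
χ² = Σ (O − E)² / E
  red: (107 − 102.5)² / 102.5 = 0.1976
  pink: (242 − 205)² / 205 = 6.6780
  white: (61 − 102.5)² / 102.5 = 16.8024
χ² = 0.1976 + 6.6780 + 16.8024 = 23.678

23.678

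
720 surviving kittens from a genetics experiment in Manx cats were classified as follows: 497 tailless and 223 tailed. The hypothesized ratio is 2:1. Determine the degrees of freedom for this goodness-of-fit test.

1

A goodness-of-fit test with 2 phenotype classes has df = 2 − 1 = 1.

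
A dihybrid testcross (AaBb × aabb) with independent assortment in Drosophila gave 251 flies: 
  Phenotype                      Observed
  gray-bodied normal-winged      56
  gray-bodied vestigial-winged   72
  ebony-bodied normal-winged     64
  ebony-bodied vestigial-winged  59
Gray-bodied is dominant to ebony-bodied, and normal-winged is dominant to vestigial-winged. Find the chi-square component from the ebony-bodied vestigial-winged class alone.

A dihybrid testcross with independent assortment gives a 1:1:1:1 ratio.
Under the 1:1:1:1 hypothesis (Σ ratio = 4, N = 251):
  gray-bodied normal-winged: 251 × 1/4 = 62.75
  gray-bodied vestigial-winged: 251 × 1/4 = 62.75
  ebony-bodied normal-winged: 251 × 1/4 = 62.75
  ebony-bodied vestigial-winged: 251 × 1/4 = 62.75
Contribution of ebony-bodied vestigial-winged: (59 − 62.75)² / 62.75 = 0.2241

0.224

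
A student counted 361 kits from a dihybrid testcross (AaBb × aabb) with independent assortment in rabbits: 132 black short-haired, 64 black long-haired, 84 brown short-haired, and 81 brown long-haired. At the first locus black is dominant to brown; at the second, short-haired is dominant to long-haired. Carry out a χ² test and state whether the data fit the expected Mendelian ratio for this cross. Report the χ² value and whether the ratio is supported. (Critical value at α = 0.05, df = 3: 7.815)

28.330; not consistent

A dihybrid testcross with independent assortment gives a 1:1:1:1 ratio.
Expected counts for N = 361 under a 1:1:1:1 ratio (total parts = 4):
  black short-haired: 361 × 1/4 = 90.25
  black long-haired: 361 × 1/4 = 90.25
  brown short-haired: 361 × 1/4 = 90.25
  brown long-haired: 361 × 1/4 = 90.25
χ² = Σ (O − E)² / E
  black short-haired: (132 − 90.25)² / 90.25 = 19.3137
  black long-haired: (64 − 90.25)² / 90.25 = 7.6350
  brown short-haired: (84 − 90.25)² / 90.25 = 0.4328
  brown long-haired: (81 − 90.25)² / 90.25 = 0.9481
χ² = 19.3137 + 7.6350 + 0.4328 + 0.9481 = 28.3296 ≈ 28.330
Degrees of freedom = 4 − 1 = 3; critical value at α = 0.05 is 7.815.
Since 28.330 > 7.815, we reject the null hypothesis — the data do not fit the 1:1:1:1 ratio.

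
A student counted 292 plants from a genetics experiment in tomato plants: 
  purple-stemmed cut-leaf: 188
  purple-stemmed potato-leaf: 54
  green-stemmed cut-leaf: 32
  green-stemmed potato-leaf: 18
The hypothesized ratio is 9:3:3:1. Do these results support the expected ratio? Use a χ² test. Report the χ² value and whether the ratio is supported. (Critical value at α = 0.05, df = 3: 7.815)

Expected counts for N = 292 under a 9:3:3:1 ratio (total parts = 16):
  purple-stemmed cut-leaf: 292 × 9/16 = 164.25
  purple-stemmed potato-leaf: 292 × 3/16 = 54.75
  green-stemmed cut-leaf: 292 × 3/16 = 54.75
  green-stemmed potato-leaf: 292 × 1/16 = 18.25
χ² = Σ (O − E)² / E
  purple-stemmed cut-leaf: (188 − 164.25)² / 164.25 = 3.4342
  purple-stemmed potato-leaf: (54 − 54.75)² / 54.75 = 0.0103
  green-stemmed cut-leaf: (32 − 54.75)² / 54.75 = 9.4532
  green-stemmed potato-leaf: (18 − 18.25)² / 18.25 = 0.0034
χ² = 3.4342 + 0.0103 + 9.4532 + 0.0034 = 12.9011 ≈ 12.901
Degrees of freedom = 4 − 1 = 3; critical value at α = 0.05 is 7.815.
Since 12.901 > 7.815, we reject the null hypothesis — the data do not fit the 9:3:3:1 ratio.

12.901; not consistent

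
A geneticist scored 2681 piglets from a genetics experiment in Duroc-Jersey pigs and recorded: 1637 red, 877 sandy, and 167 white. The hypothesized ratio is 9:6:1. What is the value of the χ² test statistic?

27.418

Total ratio parts = 16. Expected numbers out of 2681:
  red: 2681 × 9/16 = 1508.0625
  sandy: 2681 × 6/16 = 1005.375
  white: 2681 × 1/16 = 167.5625
χ² = Σ (O − E)² / E
  red: (1637 − 1508.0625)² / 1508.0625 = 11.0240
  sandy: (877 − 1005.375)² / 1005.375 = 16.3920
  white: (167 − 167.5625)² / 167.5625 = 0.0019
χ² = 11.0240 + 16.3920 + 0.0019 = 27.4179 ≈ 27.418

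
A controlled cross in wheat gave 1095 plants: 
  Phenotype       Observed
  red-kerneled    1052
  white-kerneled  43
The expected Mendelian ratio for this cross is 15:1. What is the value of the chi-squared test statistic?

10.085

The 15:1 ratio has 16 parts, so with N = 1095 the expected counts are:
  red-kerneled: 1095 × 15/16 = 1026.5625
  white-kerneled: 1095 × 1/16 = 68.4375
χ² = Σ (O − E)² / E
  red-kerneled: (1052 − 1026.5625)² / 1026.5625 = 0.6303
  white-kerneled: (43 − 68.4375)² / 68.4375 = 9.4549
χ² = 0.6303 + 9.4549 = 10.0852 ≈ 10.085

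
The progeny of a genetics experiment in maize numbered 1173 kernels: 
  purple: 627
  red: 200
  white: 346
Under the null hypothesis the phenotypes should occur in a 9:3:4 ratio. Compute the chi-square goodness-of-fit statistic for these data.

The 9:3:4 ratio has 16 parts, so with N = 1173 the expected counts are:
  purple: 1173 × 9/16 = 659.8125
  red: 1173 × 3/16 = 219.9375
  white: 1173 × 4/16 = 293.25
χ² = Σ (O − E)² / E
  purple: (627 − 659.8125)² / 659.8125 = 1.6318
  red: (200 − 219.9375)² / 219.9375 = 1.8073
  white: (346 − 293.25)² / 293.25 = 9.4887
χ² = 1.6318 + 1.8073 + 9.4887 = 12.9278 ≈ 12.928

12.928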